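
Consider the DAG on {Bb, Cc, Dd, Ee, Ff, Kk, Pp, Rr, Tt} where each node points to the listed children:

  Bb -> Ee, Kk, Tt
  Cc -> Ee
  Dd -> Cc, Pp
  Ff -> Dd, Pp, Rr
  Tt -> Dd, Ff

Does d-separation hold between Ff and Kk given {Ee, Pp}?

No — Ff and Kk are not d-separated given {Ee, Pp}.

6 paths connect Ff and Kk; each must be blocked for d-separation to hold:
Path 1: Ff → Pp ← Dd → Cc → Ee ← Bb → Kk
  Pp is a collider and Pp is conditioned on, which opens it; Dd is a fork and Dd is not conditioned on; Cc is a chain and Cc is not conditioned on; Ee is a collider and Ee is conditioned on, which opens it; Bb is a fork and Bb is not conditioned on — no node blocks this path, so it is active.
Path 2: Ff → Pp ← Dd ← Tt ← Bb → Kk
  Pp is a collider and Pp is conditioned on, which opens it; Dd is a chain and Dd is not conditioned on; Tt is a chain and Tt is not conditioned on; Bb is a fork and Bb is not conditioned on — no node blocks this path, so it is active.
Path 3: Ff → Dd → Cc → Ee ← Bb → Kk
  Dd is a chain and Dd is not conditioned on; Cc is a chain and Cc is not conditioned on; Ee is a collider and Ee is conditioned on, which opens it; Bb is a fork and Bb is not conditioned on — no node blocks this path, so it is active.
Path 4: Ff → Dd ← Tt ← Bb → Kk
  Dd is a collider and its descendant Pp is conditioned on, which opens it; Tt is a chain and Tt is not conditioned on; Bb is a fork and Bb is not conditioned on — no node blocks this path, so it is active.
Path 5: Ff ← Tt → Dd → Cc → Ee ← Bb → Kk
  Tt is a fork and Tt is not conditioned on; Dd is a chain and Dd is not conditioned on; Cc is a chain and Cc is not conditioned on; Ee is a collider and Ee is conditioned on, which opens it; Bb is a fork and Bb is not conditioned on — no node blocks this path, so it is active.
Path 6: Ff ← Tt ← Bb → Kk
  Tt is a chain and Tt is not conditioned on; Bb is a fork and Bb is not conditioned on — no node blocks this path, so it is active.
Since the path Ff → Pp ← Dd → Cc → Ee ← Bb → Kk is active, Ff and Kk are not d-separated given {Ee, Pp}.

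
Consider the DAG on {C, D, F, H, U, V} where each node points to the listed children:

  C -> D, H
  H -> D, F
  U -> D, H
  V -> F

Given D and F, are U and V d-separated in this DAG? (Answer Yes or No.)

No

3 paths connect U and V; each must be blocked for d-separation to hold:
Path 1: U → H → F ← V
  H is a chain and H is not conditioned on; F is a collider and F is conditioned on, which opens it — no node blocks this path, so it is active.
Path 2: U → D ← C → H → F ← V
  D is a collider and D is conditioned on, which opens it; C is a fork and C is not conditioned on; H is a chain and H is not conditioned on; F is a collider and F is conditioned on, which opens it — no node blocks this path, so it is active.
Path 3: U → D ← H → F ← V
  D is a collider and D is conditioned on, which opens it; H is a fork and H is not conditioned on; F is a collider and F is conditioned on, which opens it — no node blocks this path, so it is active.
Since the path U → H → F ← V is active, U and V are not d-separated given {D, F}.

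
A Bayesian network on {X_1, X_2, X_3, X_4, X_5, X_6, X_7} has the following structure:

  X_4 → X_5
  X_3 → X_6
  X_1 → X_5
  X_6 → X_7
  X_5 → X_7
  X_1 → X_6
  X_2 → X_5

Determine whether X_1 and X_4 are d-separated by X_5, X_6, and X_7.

No

We examine all 2 paths between X_1 and X_4:
Path 1: X_1 → X_5 ← X_4
  X_5 is a collider and X_5 is conditioned on, which opens it — no node blocks this path, so it is active.
Path 2: X_1 → X_6 → X_7 ← X_5 ← X_4
  X_6 is a chain here and X_6 is conditioned on, so the path is blocked at X_6.
Since the path X_1 → X_5 ← X_4 is active, X_1 and X_4 are not d-separated given {X_5, X_6, X_7}.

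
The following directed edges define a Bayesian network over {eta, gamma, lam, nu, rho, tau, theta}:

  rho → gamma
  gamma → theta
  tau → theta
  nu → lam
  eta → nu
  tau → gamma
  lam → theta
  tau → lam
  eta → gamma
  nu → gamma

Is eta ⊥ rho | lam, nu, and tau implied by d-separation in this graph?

Yes

6 paths connect eta and rho; each must be blocked for d-separation to hold:
Path 1: eta → nu → lam ← tau → theta ← gamma ← rho
  nu is a chain here and nu is conditioned on, so the path is blocked at nu.
Path 2: eta → nu → lam ← tau → gamma ← rho
  nu is a chain here and nu is conditioned on, so the path is blocked at nu.
Path 3: eta → nu → lam → theta ← tau → gamma ← rho
  nu is a chain here and nu is conditioned on, so the path is blocked at nu.
Path 4: eta → nu → lam → theta ← gamma ← rho
  nu is a chain here and nu is conditioned on, so the path is blocked at nu.
Path 5: eta → nu → gamma ← rho
  nu is a chain here and nu is conditioned on, so the path is blocked at nu.
Path 6: eta → gamma ← rho
  gamma is a collider here and neither gamma nor any of its descendants is conditioned on, so the collider stays closed — the path is blocked at gamma.
Every path is blocked, so eta and rho are d-separated given {lam, nu, tau}.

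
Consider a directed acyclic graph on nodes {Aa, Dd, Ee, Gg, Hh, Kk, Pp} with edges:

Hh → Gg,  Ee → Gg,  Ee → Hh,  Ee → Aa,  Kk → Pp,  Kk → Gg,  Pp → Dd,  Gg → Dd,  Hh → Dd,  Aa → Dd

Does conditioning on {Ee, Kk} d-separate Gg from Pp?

Enumerating the 6 paths from Gg to Pp and testing each for blocking by {Ee, Kk}:
  1. Gg ← Ee → Aa → Dd ← Pp — Ee:fork[blocks]; Aa:chain[open]; Dd:collider[blocks] ⇒ blocked
  2. Gg ← Ee → Hh → Dd ← Pp — Ee:fork[blocks]; Hh:chain[open]; Dd:collider[blocks] ⇒ blocked
  3. Gg → Dd ← Pp — Dd:collider[blocks] ⇒ blocked
  4. Gg ← Hh ← Ee → Aa → Dd ← Pp — Hh:chain[open]; Ee:fork[blocks]; Aa:chain[open]; Dd:collider[blocks] ⇒ blocked
  5. Gg ← Hh → Dd ← Pp — Hh:fork[open]; Dd:collider[blocks] ⇒ blocked
  6. Gg ← Kk → Pp — Kk:fork[blocks] ⇒ blocked
Every path is blocked, so Gg and Pp are d-separated given {Ee, Kk}.

Yes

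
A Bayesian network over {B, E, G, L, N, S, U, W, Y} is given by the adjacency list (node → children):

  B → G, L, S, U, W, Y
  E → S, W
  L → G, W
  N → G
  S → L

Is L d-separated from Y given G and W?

There are 6 undirected paths between L and Y; checking each against the conditioning set {G, W}:
Path 1: L → W ← E → S ← B → Y
  W is a collider and W is conditioned on, which opens it; E is a fork and E is not conditioned on; S is a collider and its descendant W is conditioned on, which opens it; B is a fork and B is not conditioned on — no node blocks this path, so it is active.
Path 2: L → W ← B → Y
  W is a collider and W is conditioned on, which opens it; B is a fork and B is not conditioned on — no node blocks this path, so it is active.
Path 3: L → G ← B → Y
  G is a collider and G is conditioned on, which opens it; B is a fork and B is not conditioned on — no node blocks this path, so it is active.
Path 4: L ← S ← E → W ← B → Y
  S is a chain and S is not conditioned on; E is a fork and E is not conditioned on; W is a collider and W is conditioned on, which opens it; B is a fork and B is not conditioned on — no node blocks this path, so it is active.
Path 5: L ← S ← B → Y
  S is a chain and S is not conditioned on; B is a fork and B is not conditioned on — no node blocks this path, so it is active.
Path 6: L ← B → Y
  B is a fork and B is not conditioned on — no node blocks this path, so it is active.
Because an active path exists, L and Y are not d-separated.

No — L and Y are not d-separated given {G, W}.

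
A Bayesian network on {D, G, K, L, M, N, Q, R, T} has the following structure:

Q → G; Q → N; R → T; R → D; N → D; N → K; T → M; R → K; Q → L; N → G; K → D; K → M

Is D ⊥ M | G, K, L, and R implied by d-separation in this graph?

Yes — D and M are d-separated given {G, K, L, R}.

There are 6 undirected paths between D and M; checking each against the conditioning set {G, K, L, R}:
  1. D ← K ← R → T → M — K:chain[blocks]; R:fork[blocks]; T:chain[open] ⇒ blocked
  2. D ← K → M — K:fork[blocks] ⇒ blocked
  3. D ← N → K ← R → T → M — N:fork[open]; K:collider[open]; R:fork[blocks]; T:chain[open] ⇒ blocked
  4. D ← N → K → M — N:fork[open]; K:chain[blocks] ⇒ blocked
  5. D ← R → K → M — R:fork[blocks]; K:chain[blocks] ⇒ blocked
  6. D ← R → T → M — R:fork[blocks]; T:chain[open] ⇒ blocked
All paths are blocked; D ⊥ M | {G, K, L, R} holds.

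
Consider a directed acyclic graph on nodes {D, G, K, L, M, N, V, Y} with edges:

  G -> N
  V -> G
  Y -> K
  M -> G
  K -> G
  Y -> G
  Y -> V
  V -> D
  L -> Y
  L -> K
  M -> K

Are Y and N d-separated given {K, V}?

No — Y and N are not d-separated given {K, V}.

There are 6 undirected paths between Y and N; checking each against the conditioning set {K, V}:
Path 1: Y → V → G → N
  V is a chain here and V is conditioned on, so the path is blocked at V.
Path 2: Y → K ← M → G → N
  K is a collider and K is conditioned on, which opens it; M is a fork and M is not conditioned on; G is a chain and G is not conditioned on — no node blocks this path, so it is active.
Path 3: Y → K → G → N
  K is a chain here and K is conditioned on, so the path is blocked at K.
Path 4: Y ← L → K ← M → G → N
  L is a fork and L is not conditioned on; K is a collider and K is conditioned on, which opens it; M is a fork and M is not conditioned on; G is a chain and G is not conditioned on — no node blocks this path, so it is active.
Path 5: Y ← L → K → G → N
  K is a chain here and K is conditioned on, so the path is blocked at K.
Path 6: Y → G → N
  G is a chain and G is not conditioned on — no node blocks this path, so it is active.
Since the path Y → K ← M → G → N is active, Y and N are not d-separated given {K, V}.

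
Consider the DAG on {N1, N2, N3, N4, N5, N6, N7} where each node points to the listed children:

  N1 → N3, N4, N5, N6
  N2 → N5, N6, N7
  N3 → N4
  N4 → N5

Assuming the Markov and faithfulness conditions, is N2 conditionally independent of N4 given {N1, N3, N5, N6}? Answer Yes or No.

No — N2 and N4 are not d-separated given {N1, N3, N5, N6}.

We examine all 6 paths between N2 and N4:
  1. N2 → N5 ← N4 — N5:collider[open] ⇒ active
  2. N2 → N5 ← N1 → N4 — N5:collider[open]; N1:fork[blocks] ⇒ blocked
  3. N2 → N5 ← N1 → N3 → N4 — N5:collider[open]; N1:fork[blocks]; N3:chain[blocks] ⇒ blocked
  4. N2 → N6 ← N1 → N4 — N6:collider[open]; N1:fork[blocks] ⇒ blocked
  5. N2 → N6 ← N1 → N5 ← N4 — N6:collider[open]; N1:fork[blocks]; N5:collider[open] ⇒ blocked
  6. N2 → N6 ← N1 → N3 → N4 — N6:collider[open]; N1:fork[blocks]; N3:chain[blocks] ⇒ blocked
At least one path is unblocked, so d-separation fails.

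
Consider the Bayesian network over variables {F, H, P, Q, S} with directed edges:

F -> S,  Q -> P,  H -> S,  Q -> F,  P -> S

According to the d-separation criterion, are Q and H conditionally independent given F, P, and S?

Yes

Enumerating the 2 paths from Q to H and testing each for blocking by {F, P, S}:
Path 1: Q → P → S ← H
  P is a chain here and P is conditioned on, so the path is blocked at P.
Path 2: Q → F → S ← H
  F is a chain here and F is conditioned on, so the path is blocked at F.
Since every path is blocked, d-separation holds.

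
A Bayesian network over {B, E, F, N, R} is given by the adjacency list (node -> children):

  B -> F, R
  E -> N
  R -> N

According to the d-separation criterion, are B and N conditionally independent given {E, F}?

No — B and N are not d-separated given {E, F}.

The only undirected path from B to N is:
  1. B → R → N — R:chain[open] ⇒ active
Since the path B → R → N is active, B and N are not d-separated given {E, F}.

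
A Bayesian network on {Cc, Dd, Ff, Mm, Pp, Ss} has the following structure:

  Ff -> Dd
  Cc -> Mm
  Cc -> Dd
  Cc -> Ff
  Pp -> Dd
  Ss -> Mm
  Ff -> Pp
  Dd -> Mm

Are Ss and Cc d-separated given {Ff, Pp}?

We examine all 4 paths between Ss and Cc:
Path 1: Ss → Mm ← Cc
  Mm is a collider here and neither Mm nor any of its descendants is conditioned on, so the collider stays closed — the path is blocked at Mm.
Path 2: Ss → Mm ← Dd ← Pp ← Ff ← Cc
  Mm is a collider here and neither Mm nor any of its descendants is conditioned on, so the collider stays closed — the path is blocked at Mm.
Path 3: Ss → Mm ← Dd ← Cc
  Mm is a collider here and neither Mm nor any of its descendants is conditioned on, so the collider stays closed — the path is blocked at Mm.
Path 4: Ss → Mm ← Dd ← Ff ← Cc
  Mm is a collider here and neither Mm nor any of its descendants is conditioned on, so the collider stays closed — the path is blocked at Mm.
Since every path is blocked, d-separation holds.

Yes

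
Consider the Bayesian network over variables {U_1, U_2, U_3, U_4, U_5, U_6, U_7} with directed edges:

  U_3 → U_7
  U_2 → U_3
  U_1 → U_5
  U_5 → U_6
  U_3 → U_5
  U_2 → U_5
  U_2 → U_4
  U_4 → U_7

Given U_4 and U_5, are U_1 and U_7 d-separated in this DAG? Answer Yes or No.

We examine all 4 paths between U_1 and U_7:
  1. U_1 → U_5 ← U_2 → U_4 → U_7 — U_5:collider[open]; U_2:fork[open]; U_4:chain[blocks] ⇒ blocked
  2. U_1 → U_5 ← U_2 → U_3 → U_7 — U_5:collider[open]; U_2:fork[open]; U_3:chain[open] ⇒ active
  3. U_1 → U_5 ← U_3 ← U_2 → U_4 → U_7 — U_5:collider[open]; U_3:chain[open]; U_2:fork[open]; U_4:chain[blocks] ⇒ blocked
  4. U_1 → U_5 ← U_3 → U_7 — U_5:collider[open]; U_3:fork[open] ⇒ active
Since the path U_1 → U_5 ← U_2 → U_3 → U_7 is active, U_1 and U_7 are not d-separated given {U_4, U_5}.

No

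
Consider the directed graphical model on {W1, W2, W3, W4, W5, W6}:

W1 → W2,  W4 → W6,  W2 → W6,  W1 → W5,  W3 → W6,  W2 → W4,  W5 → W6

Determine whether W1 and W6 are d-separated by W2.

No — W1 and W6 are not d-separated given {W2}.

Enumerating the 3 paths from W1 to W6 and testing each for blocking by {W2}:
  1. W1 → W5 → W6 — W5:chain[open] ⇒ active
  2. W1 → W2 → W4 → W6 — W2:chain[blocks]; W4:chain[open] ⇒ blocked
  3. W1 → W2 → W6 — W2:chain[blocks] ⇒ blocked
Because an active path exists, W1 and W6 are not d-separated.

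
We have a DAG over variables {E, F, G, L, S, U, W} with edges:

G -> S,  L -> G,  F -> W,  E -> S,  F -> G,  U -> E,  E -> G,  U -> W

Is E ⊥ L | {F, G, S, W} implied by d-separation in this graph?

No

Enumerating the 3 paths from E to L and testing each for blocking by {F, G, S, W}:
Path 1: E ← U → W ← F → G ← L
  F is a fork here and F is conditioned on, so the path is blocked at F.
Path 2: E → S ← G ← L
  G is a chain here and G is conditioned on, so the path is blocked at G.
Path 3: E → G ← L
  G is a collider and G is conditioned on, which opens it — no node blocks this path, so it is active.
Since the path E → G ← L is active, E and L are not d-separated given {F, G, S, W}.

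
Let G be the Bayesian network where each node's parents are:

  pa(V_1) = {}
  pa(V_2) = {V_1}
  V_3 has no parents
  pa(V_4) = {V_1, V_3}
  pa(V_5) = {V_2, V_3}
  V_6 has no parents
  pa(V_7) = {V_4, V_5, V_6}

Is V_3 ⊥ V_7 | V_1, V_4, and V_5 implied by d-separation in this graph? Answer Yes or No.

Enumerating the 4 paths from V_3 to V_7 and testing each for blocking by {V_1, V_4, V_5}:
  1. V_3 → V_5 → V_7 — V_5:chain[blocks] ⇒ blocked
  2. V_3 → V_5 ← V_2 ← V_1 → V_4 → V_7 — V_5:collider[open]; V_2:chain[open]; V_1:fork[blocks]; V_4:chain[blocks] ⇒ blocked
  3. V_3 → V_4 → V_7 — V_4:chain[blocks] ⇒ blocked
  4. V_3 → V_4 ← V_1 → V_2 → V_5 → V_7 — V_4:collider[open]; V_1:fork[blocks]; V_2:chain[open]; V_5:chain[blocks] ⇒ blocked
Every path is blocked, so V_3 and V_7 are d-separated given {V_1, V_4, V_5}.

Yes — V_3 and V_7 are d-separated given {V_1, V_4, V_5}.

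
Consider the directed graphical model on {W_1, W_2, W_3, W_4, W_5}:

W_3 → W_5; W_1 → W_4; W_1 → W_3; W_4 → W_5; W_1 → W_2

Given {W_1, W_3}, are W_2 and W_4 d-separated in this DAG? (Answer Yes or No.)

Yes

2 paths connect W_2 and W_4; each must be blocked for d-separation to hold:
  1. W_2 ← W_1 → W_3 → W_5 ← W_4 — W_1:fork[blocks]; W_3:chain[blocks]; W_5:collider[blocks] ⇒ blocked
  2. W_2 ← W_1 → W_4 — W_1:fork[blocks] ⇒ blocked
Every path is blocked, so W_2 and W_4 are d-separated given {W_1, W_3}.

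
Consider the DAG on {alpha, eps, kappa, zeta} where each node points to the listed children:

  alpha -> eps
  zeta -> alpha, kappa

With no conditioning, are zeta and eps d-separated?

There is one path between zeta and eps:
  1. zeta → alpha → eps — alpha:chain[open] ⇒ active
At least one path is unblocked, so d-separation fails.

No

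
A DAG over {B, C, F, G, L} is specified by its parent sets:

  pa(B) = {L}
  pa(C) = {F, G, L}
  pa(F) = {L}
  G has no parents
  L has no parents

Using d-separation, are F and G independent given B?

Yes — F and G are d-separated given {B}.

2 paths connect F and G; each must be blocked for d-separation to hold:
  1. F ← L → C ← G — L:fork[open]; C:collider[blocks] ⇒ blocked
  2. F → C ← G — C:collider[blocks] ⇒ blocked
Since every path is blocked, d-separation holds.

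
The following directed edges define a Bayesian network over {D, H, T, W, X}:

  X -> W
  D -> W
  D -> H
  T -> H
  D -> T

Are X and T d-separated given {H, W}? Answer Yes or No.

There are 2 undirected paths between X and T; checking each against the conditioning set {H, W}:
  1. X → W ← D → H ← T — W:collider[open]; D:fork[open]; H:collider[open] ⇒ active
  2. X → W ← D → T — W:collider[open]; D:fork[open] ⇒ active
Since the path X → W ← D → H ← T is active, X and T are not d-separated given {H, W}.

No — X and T are not d-separated given {H, W}.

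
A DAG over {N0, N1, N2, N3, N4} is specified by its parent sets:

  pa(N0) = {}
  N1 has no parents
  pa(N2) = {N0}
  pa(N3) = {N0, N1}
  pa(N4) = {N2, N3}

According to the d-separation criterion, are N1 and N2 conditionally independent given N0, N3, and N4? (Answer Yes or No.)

Yes

Enumerating the 2 paths from N1 to N2 and testing each for blocking by {N0, N3, N4}:
Path 1: N1 → N3 ← N0 → N2
  N0 is a fork here and N0 is conditioned on, so the path is blocked at N0.
Path 2: N1 → N3 → N4 ← N2
  N3 is a chain here and N3 is conditioned on, so the path is blocked at N3.
Every path is blocked, so N1 and N2 are d-separated given {N0, N3, N4}.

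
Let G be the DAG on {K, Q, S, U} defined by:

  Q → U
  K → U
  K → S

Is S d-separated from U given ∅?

No

The only undirected path from S to U is:
Path 1: S ← K → U
  K is a fork and K is not conditioned on — no node blocks this path, so it is active.
Since the path S ← K → U is active, S and U are not d-separated given ∅.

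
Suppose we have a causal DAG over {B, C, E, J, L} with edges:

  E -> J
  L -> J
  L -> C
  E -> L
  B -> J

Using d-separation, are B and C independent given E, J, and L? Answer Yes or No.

Yes

There are 2 undirected paths between B and C; checking each against the conditioning set {E, J, L}:
Path 1: B → J ← L → C
  L is a fork here and L is conditioned on, so the path is blocked at L.
Path 2: B → J ← E → L → C
  E is a fork here and E is conditioned on, so the path is blocked at E.
Since every path is blocked, d-separation holds.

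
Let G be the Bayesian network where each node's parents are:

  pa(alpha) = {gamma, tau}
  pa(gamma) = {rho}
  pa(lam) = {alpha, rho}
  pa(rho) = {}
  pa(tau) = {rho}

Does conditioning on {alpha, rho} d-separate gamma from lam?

Yes

Enumerating the 4 paths from gamma to lam and testing each for blocking by {alpha, rho}:
  1. gamma ← rho → lam — rho:fork[blocks] ⇒ blocked
  2. gamma ← rho → tau → alpha → lam — rho:fork[blocks]; tau:chain[open]; alpha:chain[blocks] ⇒ blocked
  3. gamma → alpha → lam — alpha:chain[blocks] ⇒ blocked
  4. gamma → alpha ← tau ← rho → lam — alpha:collider[open]; tau:chain[open]; rho:fork[blocks] ⇒ blocked
Since every path is blocked, d-separation holds.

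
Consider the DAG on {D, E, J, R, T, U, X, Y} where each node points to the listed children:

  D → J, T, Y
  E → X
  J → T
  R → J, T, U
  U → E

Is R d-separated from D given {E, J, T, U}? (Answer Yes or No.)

No — R and D are not d-separated given {E, J, T, U}.

We examine all 4 paths between R and D:
Path 1: R → J → T ← D
  J is a chain here and J is conditioned on, so the path is blocked at J.
Path 2: R → J ← D
  J is a collider and J is conditioned on, which opens it — no node blocks this path, so it is active.
Path 3: R → T ← J ← D
  J is a chain here and J is conditioned on, so the path is blocked at J.
Path 4: R → T ← D
  T is a collider and T is conditioned on, which opens it — no node blocks this path, so it is active.
At least one path is unblocked, so d-separation fails.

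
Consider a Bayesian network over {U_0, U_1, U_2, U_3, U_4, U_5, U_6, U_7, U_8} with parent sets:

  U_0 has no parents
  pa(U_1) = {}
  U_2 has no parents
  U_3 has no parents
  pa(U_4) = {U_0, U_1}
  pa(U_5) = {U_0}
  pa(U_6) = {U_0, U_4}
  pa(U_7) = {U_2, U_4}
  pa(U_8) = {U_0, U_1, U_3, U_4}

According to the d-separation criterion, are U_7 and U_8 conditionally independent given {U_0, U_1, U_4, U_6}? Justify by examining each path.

We examine all 4 paths between U_7 and U_8:
Path 1: U_7 ← U_4 → U_8
  U_4 is a fork here and U_4 is conditioned on, so the path is blocked at U_4.
Path 2: U_7 ← U_4 ← U_0 → U_8
  U_4 is a chain here and U_4 is conditioned on, so the path is blocked at U_4.
Path 3: U_7 ← U_4 → U_6 ← U_0 → U_8
  U_4 is a fork here and U_4 is conditioned on, so the path is blocked at U_4.
Path 4: U_7 ← U_4 ← U_1 → U_8
  U_4 is a chain here and U_4 is conditioned on, so the path is blocked at U_4.
All paths are blocked; U_7 ⊥ U_8 | {U_0, U_1, U_4, U_6} holds.

Yes — U_7 and U_8 are d-separated given {U_0, U_1, U_4, U_6}.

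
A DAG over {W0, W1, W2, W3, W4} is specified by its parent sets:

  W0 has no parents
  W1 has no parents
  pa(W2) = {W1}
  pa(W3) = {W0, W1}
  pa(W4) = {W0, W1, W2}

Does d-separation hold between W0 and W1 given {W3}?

3 paths connect W0 and W1; each must be blocked for d-separation to hold:
Path 1: W0 → W3 ← W1
  W3 is a collider and W3 is conditioned on, which opens it — no node blocks this path, so it is active.
Path 2: W0 → W4 ← W1
  W4 is a collider here and neither W4 nor any of its descendants is conditioned on, so the collider stays closed — the path is blocked at W4.
Path 3: W0 → W4 ← W2 ← W1
  W4 is a collider here and neither W4 nor any of its descendants is conditioned on, so the collider stays closed — the path is blocked at W4.
Since the path W0 → W3 ← W1 is active, W0 and W1 are not d-separated given {W3}.

No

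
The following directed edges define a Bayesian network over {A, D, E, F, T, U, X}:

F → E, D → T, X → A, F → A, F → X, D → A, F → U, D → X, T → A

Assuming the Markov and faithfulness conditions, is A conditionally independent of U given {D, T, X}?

No

Enumerating the 4 paths from A to U and testing each for blocking by {D, T, X}:
  1. A ← T ← D → X ← F → U — T:chain[blocks]; D:fork[blocks]; X:collider[open]; F:fork[open] ⇒ blocked
  2. A ← X ← F → U — X:chain[blocks]; F:fork[open] ⇒ blocked
  3. A ← D → X ← F → U — D:fork[blocks]; X:collider[open]; F:fork[open] ⇒ blocked
  4. A ← F → U — F:fork[open] ⇒ active
Since the path A ← F → U is active, A and U are not d-separated given {D, T, X}.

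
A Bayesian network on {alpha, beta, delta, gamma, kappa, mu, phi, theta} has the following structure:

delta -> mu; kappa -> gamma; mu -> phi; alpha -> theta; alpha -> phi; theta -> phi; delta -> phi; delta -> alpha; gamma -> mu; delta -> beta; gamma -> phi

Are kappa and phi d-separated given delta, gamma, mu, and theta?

5 paths connect kappa and phi; each must be blocked for d-separation to hold:
  1. kappa → gamma → phi — gamma:chain[blocks] ⇒ blocked
  2. kappa → gamma → mu ← delta → phi — gamma:chain[blocks]; mu:collider[open]; delta:fork[blocks] ⇒ blocked
  3. kappa → gamma → mu ← delta → alpha → phi — gamma:chain[blocks]; mu:collider[open]; delta:fork[blocks]; alpha:chain[open] ⇒ blocked
  4. kappa → gamma → mu ← delta → alpha → theta → phi — gamma:chain[blocks]; mu:collider[open]; delta:fork[blocks]; alpha:chain[open]; theta:chain[blocks] ⇒ blocked
  5. kappa → gamma → mu → phi — gamma:chain[blocks]; mu:chain[blocks] ⇒ blocked
All paths are blocked; kappa ⊥ phi | {delta, gamma, mu, theta} holds.

Yes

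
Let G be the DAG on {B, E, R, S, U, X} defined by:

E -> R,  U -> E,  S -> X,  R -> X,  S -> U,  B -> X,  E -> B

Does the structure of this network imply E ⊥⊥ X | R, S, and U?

Enumerating the 3 paths from E to X and testing each for blocking by {R, S, U}:
Path 1: E → B → X
  B is a chain and B is not conditioned on — no node blocks this path, so it is active.
Path 2: E → R → X
  R is a chain here and R is conditioned on, so the path is blocked at R.
Path 3: E ← U ← S → X
  U is a chain here and U is conditioned on, so the path is blocked at U.
At least one path is unblocked, so d-separation fails.

No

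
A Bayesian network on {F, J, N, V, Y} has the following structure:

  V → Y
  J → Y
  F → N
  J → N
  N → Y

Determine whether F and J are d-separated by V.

Enumerating the 2 paths from F to J and testing each for blocking by {V}:
Path 1: F → N ← J
  N is a collider here and neither N nor any of its descendants is conditioned on, so the collider stays closed — the path is blocked at N.
Path 2: F → N → Y ← J
  Y is a collider here and neither Y nor any of its descendants is conditioned on, so the collider stays closed — the path is blocked at Y.
All paths are blocked; F ⊥ J | {V} holds.

Yes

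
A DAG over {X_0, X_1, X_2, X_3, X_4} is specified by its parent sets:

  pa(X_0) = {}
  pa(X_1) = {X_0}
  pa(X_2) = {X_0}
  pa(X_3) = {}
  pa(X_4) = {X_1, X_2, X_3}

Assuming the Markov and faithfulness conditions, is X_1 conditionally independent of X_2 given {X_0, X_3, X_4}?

There are 2 undirected paths between X_1 and X_2; checking each against the conditioning set {X_0, X_3, X_4}:
Path 1: X_1 ← X_0 → X_2
  X_0 is a fork here and X_0 is conditioned on, so the path is blocked at X_0.
Path 2: X_1 → X_4 ← X_2
  X_4 is a collider and X_4 is conditioned on, which opens it — no node blocks this path, so it is active.
Since the path X_1 → X_4 ← X_2 is active, X_1 and X_2 are not d-separated given {X_0, X_3, X_4}.

No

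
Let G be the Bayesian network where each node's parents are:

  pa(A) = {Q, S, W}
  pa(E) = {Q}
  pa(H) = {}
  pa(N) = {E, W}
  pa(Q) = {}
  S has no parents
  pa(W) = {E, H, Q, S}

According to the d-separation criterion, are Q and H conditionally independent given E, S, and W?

No

5 paths connect Q and H; each must be blocked for d-separation to hold:
  1. Q → W ← H — W:collider[open] ⇒ active
  2. Q → A ← S → W ← H — A:collider[blocks]; S:fork[blocks]; W:collider[open] ⇒ blocked
  3. Q → A ← W ← H — A:collider[blocks]; W:chain[blocks] ⇒ blocked
  4. Q → E → W ← H — E:chain[blocks]; W:collider[open] ⇒ blocked
  5. Q → E → N ← W ← H — E:chain[blocks]; N:collider[blocks]; W:chain[blocks] ⇒ blocked
Since the path Q → W ← H is active, Q and H are not d-separated given {E, S, W}.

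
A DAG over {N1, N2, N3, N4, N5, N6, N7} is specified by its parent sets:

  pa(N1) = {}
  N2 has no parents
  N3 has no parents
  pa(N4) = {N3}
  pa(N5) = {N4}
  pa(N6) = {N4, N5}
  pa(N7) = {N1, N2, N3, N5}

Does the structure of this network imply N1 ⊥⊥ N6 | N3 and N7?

No

Enumerating the 4 paths from N1 to N6 and testing each for blocking by {N3, N7}:
Path 1: N1 → N7 ← N3 → N4 → N5 → N6
  N3 is a fork here and N3 is conditioned on, so the path is blocked at N3.
Path 2: N1 → N7 ← N3 → N4 → N6
  N3 is a fork here and N3 is conditioned on, so the path is blocked at N3.
Path 3: N1 → N7 ← N5 ← N4 → N6
  N7 is a collider and N7 is conditioned on, which opens it; N5 is a chain and N5 is not conditioned on; N4 is a fork and N4 is not conditioned on — no node blocks this path, so it is active.
Path 4: N1 → N7 ← N5 → N6
  N7 is a collider and N7 is conditioned on, which opens it; N5 is a fork and N5 is not conditioned on — no node blocks this path, so it is active.
At least one path is unblocked, so d-separation fails.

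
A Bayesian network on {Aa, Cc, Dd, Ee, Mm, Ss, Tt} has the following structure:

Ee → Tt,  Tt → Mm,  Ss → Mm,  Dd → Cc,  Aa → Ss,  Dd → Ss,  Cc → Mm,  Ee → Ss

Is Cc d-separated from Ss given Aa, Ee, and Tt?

We examine all 3 paths between Cc and Ss:
Path 1: Cc ← Dd → Ss
  Dd is a fork and Dd is not conditioned on — no node blocks this path, so it is active.
Path 2: Cc → Mm ← Tt ← Ee → Ss
  Mm is a collider here and neither Mm nor any of its descendants is conditioned on, so the collider stays closed — the path is blocked at Mm.
Path 3: Cc → Mm ← Ss
  Mm is a collider here and neither Mm nor any of its descendants is conditioned on, so the collider stays closed — the path is blocked at Mm.
Since the path Cc ← Dd → Ss is active, Cc and Ss are not d-separated given {Aa, Ee, Tt}.

No — Cc and Ss are not d-separated given {Aa, Ee, Tt}.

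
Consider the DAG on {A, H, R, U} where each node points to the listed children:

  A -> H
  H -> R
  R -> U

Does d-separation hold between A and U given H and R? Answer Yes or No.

Yes — A and U are d-separated given {H, R}.

The only undirected path from A to U is:
  1. A → H → R → U — H:chain[blocks]; R:chain[blocks] ⇒ blocked
Every path is blocked, so A and U are d-separated given {H, R}.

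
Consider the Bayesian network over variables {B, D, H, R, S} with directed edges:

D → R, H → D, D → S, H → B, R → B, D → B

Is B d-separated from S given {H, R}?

No — B and S are not d-separated given {H, R}.

We examine all 3 paths between B and S:
  1. B ← H → D → S — H:fork[blocks]; D:chain[open] ⇒ blocked
  2. B ← R ← D → S — R:chain[blocks]; D:fork[open] ⇒ blocked
  3. B ← D → S — D:fork[open] ⇒ active
At least one path is unblocked, so d-separation fails.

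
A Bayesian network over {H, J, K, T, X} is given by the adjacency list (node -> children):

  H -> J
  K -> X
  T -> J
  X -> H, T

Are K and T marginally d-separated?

We examine all 2 paths between K and T:
  1. K → X → H → J ← T — X:chain[open]; H:chain[open]; J:collider[blocks] ⇒ blocked
  2. K → X → T — X:chain[open] ⇒ active
Since the path K → X → T is active, K and T are not d-separated given ∅.

No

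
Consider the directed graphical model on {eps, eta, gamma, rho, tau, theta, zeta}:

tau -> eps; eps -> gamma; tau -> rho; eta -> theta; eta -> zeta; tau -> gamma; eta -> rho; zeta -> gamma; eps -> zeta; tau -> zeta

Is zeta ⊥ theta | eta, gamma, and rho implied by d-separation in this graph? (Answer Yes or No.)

6 paths connect zeta and theta; each must be blocked for d-separation to hold:
  1. zeta ← tau → rho ← eta → theta — tau:fork[open]; rho:collider[open]; eta:fork[blocks] ⇒ blocked
  2. zeta → gamma ← tau → rho ← eta → theta — gamma:collider[open]; tau:fork[open]; rho:collider[open]; eta:fork[blocks] ⇒ blocked
  3. zeta → gamma ← eps ← tau → rho ← eta → theta — gamma:collider[open]; eps:chain[open]; tau:fork[open]; rho:collider[open]; eta:fork[blocks] ⇒ blocked
  4. zeta ← eta → theta — eta:fork[blocks] ⇒ blocked
  5. zeta ← eps ← tau → rho ← eta → theta — eps:chain[open]; tau:fork[open]; rho:collider[open]; eta:fork[blocks] ⇒ blocked
  6. zeta ← eps → gamma ← tau → rho ← eta → theta — eps:fork[open]; gamma:collider[open]; tau:fork[open]; rho:collider[open]; eta:fork[blocks] ⇒ blocked
Since every path is blocked, d-separation holds.

Yes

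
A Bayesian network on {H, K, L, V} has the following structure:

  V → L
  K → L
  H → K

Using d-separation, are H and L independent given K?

Yes

There is one path between H and L:
Path 1: H → K → L
  K is a chain here and K is conditioned on, so the path is blocked at K.
Since every path is blocked, d-separation holds.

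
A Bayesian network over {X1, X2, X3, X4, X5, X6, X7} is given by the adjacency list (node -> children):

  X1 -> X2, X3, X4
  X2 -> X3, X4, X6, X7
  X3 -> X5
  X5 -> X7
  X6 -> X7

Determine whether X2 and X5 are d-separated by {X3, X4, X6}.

Yes — X2 and X5 are d-separated given {X3, X4, X6}.

We examine all 5 paths between X2 and X5:
Path 1: X2 → X6 → X7 ← X5
  X6 is a chain here and X6 is conditioned on, so the path is blocked at X6.
Path 2: X2 → X3 → X5
  X3 is a chain here and X3 is conditioned on, so the path is blocked at X3.
Path 3: X2 ← X1 → X3 → X5
  X3 is a chain here and X3 is conditioned on, so the path is blocked at X3.
Path 4: X2 → X4 ← X1 → X3 → X5
  X3 is a chain here and X3 is conditioned on, so the path is blocked at X3.
Path 5: X2 → X7 ← X5
  X7 is a collider here and neither X7 nor any of its descendants is conditioned on, so the collider stays closed — the path is blocked at X7.
Since every path is blocked, d-separation holds.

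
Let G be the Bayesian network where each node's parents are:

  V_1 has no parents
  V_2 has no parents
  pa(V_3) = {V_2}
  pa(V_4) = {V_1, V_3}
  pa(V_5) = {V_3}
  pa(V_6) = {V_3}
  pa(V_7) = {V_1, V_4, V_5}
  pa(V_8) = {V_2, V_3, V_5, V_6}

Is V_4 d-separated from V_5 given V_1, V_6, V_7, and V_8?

We examine all 6 paths between V_4 and V_5:
Path 1: V_4 ← V_3 → V_8 ← V_5
  V_3 is a fork and V_3 is not conditioned on; V_8 is a collider and V_8 is conditioned on, which opens it — no node blocks this path, so it is active.
Path 2: V_4 ← V_3 ← V_2 → V_8 ← V_5
  V_3 is a chain and V_3 is not conditioned on; V_2 is a fork and V_2 is not conditioned on; V_8 is a collider and V_8 is conditioned on, which opens it — no node blocks this path, so it is active.
Path 3: V_4 ← V_3 → V_6 → V_8 ← V_5
  V_6 is a chain here and V_6 is conditioned on, so the path is blocked at V_6.
Path 4: V_4 ← V_3 → V_5
  V_3 is a fork and V_3 is not conditioned on — no node blocks this path, so it is active.
Path 5: V_4 ← V_1 → V_7 ← V_5
  V_1 is a fork here and V_1 is conditioned on, so the path is blocked at V_1.
Path 6: V_4 → V_7 ← V_5
  V_7 is a collider and V_7 is conditioned on, which opens it — no node blocks this path, so it is active.
At least one path is unblocked, so d-separation fails.

No — V_4 and V_5 are not d-separated given {V_1, V_6, V_7, V_8}.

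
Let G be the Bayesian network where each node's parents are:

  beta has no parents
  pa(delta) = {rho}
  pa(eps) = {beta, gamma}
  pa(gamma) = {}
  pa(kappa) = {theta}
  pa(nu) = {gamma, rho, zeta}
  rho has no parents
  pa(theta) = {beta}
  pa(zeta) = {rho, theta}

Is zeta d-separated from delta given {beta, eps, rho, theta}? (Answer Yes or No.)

There are 3 undirected paths between zeta and delta; checking each against the conditioning set {beta, eps, rho, theta}:
Path 1: zeta → nu ← rho → delta
  nu is a collider here and neither nu nor any of its descendants is conditioned on, so the collider stays closed — the path is blocked at nu.
Path 2: zeta ← theta ← beta → eps ← gamma → nu ← rho → delta
  theta is a chain here and theta is conditioned on, so the path is blocked at theta.
Path 3: zeta ← rho → delta
  rho is a fork here and rho is conditioned on, so the path is blocked at rho.
All paths are blocked; zeta ⊥ delta | {beta, eps, rho, theta} holds.

Yes — zeta and delta are d-separated given {beta, eps, rho, theta}.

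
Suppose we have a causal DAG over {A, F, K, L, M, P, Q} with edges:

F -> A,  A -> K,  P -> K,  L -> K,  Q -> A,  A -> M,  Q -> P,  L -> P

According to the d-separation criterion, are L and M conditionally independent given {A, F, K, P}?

Yes

4 paths connect L and M; each must be blocked for d-separation to hold:
  1. L → P → K ← A → M — P:chain[blocks]; K:collider[open]; A:fork[blocks] ⇒ blocked
  2. L → P ← Q → A → M — P:collider[open]; Q:fork[open]; A:chain[blocks] ⇒ blocked
  3. L → K ← P ← Q → A → M — K:collider[open]; P:chain[blocks]; Q:fork[open]; A:chain[blocks] ⇒ blocked
  4. L → K ← A → M — K:collider[open]; A:fork[blocks] ⇒ blocked
Since every path is blocked, d-separation holds.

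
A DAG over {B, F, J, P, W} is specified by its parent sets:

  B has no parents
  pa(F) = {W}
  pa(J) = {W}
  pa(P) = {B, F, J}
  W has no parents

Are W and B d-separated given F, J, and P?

Yes

Enumerating the 2 paths from W to B and testing each for blocking by {F, J, P}:
Path 1: W → J → P ← B
  J is a chain here and J is conditioned on, so the path is blocked at J.
Path 2: W → F → P ← B
  F is a chain here and F is conditioned on, so the path is blocked at F.
Every path is blocked, so W and B are d-separated given {F, J, P}.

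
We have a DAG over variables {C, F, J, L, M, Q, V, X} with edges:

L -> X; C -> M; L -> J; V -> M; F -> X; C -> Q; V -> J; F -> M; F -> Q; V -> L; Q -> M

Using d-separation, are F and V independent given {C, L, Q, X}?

5 paths connect F and V; each must be blocked for d-separation to hold:
Path 1: F → Q ← C → M ← V
  C is a fork here and C is conditioned on, so the path is blocked at C.
Path 2: F → Q → M ← V
  Q is a chain here and Q is conditioned on, so the path is blocked at Q.
Path 3: F → M ← V
  M is a collider here and neither M nor any of its descendants is conditioned on, so the collider stays closed — the path is blocked at M.
Path 4: F → X ← L → J ← V
  L is a fork here and L is conditioned on, so the path is blocked at L.
Path 5: F → X ← L ← V
  L is a chain here and L is conditioned on, so the path is blocked at L.
Every path is blocked, so F and V are d-separated given {C, L, Q, X}.

Yes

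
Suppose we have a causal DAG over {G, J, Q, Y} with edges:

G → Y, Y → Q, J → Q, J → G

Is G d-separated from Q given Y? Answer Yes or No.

We examine all 2 paths between G and Q:
Path 1: G → Y → Q
  Y is a chain here and Y is conditioned on, so the path is blocked at Y.
Path 2: G ← J → Q
  J is a fork and J is not conditioned on — no node blocks this path, so it is active.
Because an active path exists, G and Q are not d-separated.

No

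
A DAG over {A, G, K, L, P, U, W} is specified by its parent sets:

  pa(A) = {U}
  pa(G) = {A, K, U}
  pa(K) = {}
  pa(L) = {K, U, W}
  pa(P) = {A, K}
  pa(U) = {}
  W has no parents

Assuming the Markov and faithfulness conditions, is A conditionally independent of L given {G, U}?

No — A and L are not d-separated given {G, U}.

We examine all 6 paths between A and L:
Path 1: A → G ← K → L
  G is a collider and G is conditioned on, which opens it; K is a fork and K is not conditioned on — no node blocks this path, so it is active.
Path 2: A → G ← U → L
  U is a fork here and U is conditioned on, so the path is blocked at U.
Path 3: A → P ← K → G ← U → L
  P is a collider here and neither P nor any of its descendants is conditioned on, so the collider stays closed — the path is blocked at P.
Path 4: A → P ← K → L
  P is a collider here and neither P nor any of its descendants is conditioned on, so the collider stays closed — the path is blocked at P.
Path 5: A ← U → G ← K → L
  U is a fork here and U is conditioned on, so the path is blocked at U.
Path 6: A ← U → L
  U is a fork here and U is conditioned on, so the path is blocked at U.
Since the path A → G ← K → L is active, A and L are not d-separated given {G, U}.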